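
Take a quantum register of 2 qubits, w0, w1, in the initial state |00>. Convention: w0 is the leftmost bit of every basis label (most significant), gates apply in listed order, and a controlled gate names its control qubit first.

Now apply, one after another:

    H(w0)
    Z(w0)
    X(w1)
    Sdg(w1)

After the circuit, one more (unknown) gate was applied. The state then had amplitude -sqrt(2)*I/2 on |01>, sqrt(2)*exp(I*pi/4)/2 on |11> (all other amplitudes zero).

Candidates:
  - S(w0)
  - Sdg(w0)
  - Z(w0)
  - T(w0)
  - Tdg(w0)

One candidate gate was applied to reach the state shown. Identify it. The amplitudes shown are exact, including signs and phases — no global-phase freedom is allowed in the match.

The unique candidate consistent with the amplitudes is Tdg(w0).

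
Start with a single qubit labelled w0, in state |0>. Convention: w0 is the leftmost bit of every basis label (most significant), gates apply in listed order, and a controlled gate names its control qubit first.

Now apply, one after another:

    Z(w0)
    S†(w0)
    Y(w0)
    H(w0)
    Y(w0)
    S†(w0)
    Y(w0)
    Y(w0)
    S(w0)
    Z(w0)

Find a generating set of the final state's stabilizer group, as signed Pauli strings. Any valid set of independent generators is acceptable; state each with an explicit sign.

One valid set of independent stabilizer generators is -X (any independent generating set of the same group is equally correct).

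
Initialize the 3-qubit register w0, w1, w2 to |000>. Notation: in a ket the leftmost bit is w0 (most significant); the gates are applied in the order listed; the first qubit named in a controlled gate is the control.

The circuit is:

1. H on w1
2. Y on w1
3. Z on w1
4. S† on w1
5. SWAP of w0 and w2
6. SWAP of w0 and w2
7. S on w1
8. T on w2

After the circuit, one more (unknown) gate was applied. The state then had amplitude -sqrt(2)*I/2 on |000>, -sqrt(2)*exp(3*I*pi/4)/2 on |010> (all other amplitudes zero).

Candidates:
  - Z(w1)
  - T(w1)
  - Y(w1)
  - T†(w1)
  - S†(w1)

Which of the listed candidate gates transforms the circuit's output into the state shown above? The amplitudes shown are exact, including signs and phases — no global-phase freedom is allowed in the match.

It was T(w1) that produced the state shown. Key observation: the block from step 4 through step 7 cancels to the identity and can be dropped.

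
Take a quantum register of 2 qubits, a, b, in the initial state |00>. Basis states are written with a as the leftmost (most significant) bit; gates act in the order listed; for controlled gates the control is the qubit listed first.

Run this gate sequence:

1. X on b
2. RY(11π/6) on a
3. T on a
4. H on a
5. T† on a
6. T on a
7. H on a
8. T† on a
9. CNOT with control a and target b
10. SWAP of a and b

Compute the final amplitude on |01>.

The amplitude on |01> is -sqrt(2)/4 + sqrt(6)/4.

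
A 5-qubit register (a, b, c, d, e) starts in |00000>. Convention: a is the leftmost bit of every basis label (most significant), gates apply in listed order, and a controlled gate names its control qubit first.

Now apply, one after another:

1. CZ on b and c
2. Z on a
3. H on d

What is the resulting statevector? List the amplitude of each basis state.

After the circuit, the state carries amplitude sqrt(2)/2 on |00000>, sqrt(2)/2 on |00010>, and 0 on every other basis state.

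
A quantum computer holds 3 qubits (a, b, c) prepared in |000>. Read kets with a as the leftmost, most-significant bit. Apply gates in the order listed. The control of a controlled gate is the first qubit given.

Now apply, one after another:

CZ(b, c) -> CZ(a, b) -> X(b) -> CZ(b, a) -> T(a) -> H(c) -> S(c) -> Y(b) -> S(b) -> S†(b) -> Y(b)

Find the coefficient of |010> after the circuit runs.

|010> carries amplitude sqrt(2)/2 in the final state. Key observation: the block from step 8 through step 11 cancels to the identity and can be dropped.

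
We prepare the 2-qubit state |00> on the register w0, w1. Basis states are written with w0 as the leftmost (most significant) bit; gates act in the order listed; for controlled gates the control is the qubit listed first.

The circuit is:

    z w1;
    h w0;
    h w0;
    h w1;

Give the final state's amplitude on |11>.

The final state's coefficient on |11> equals 0. Key observation: steps 2-3 multiply out to the identity, so the circuit reduces to the remaining gates.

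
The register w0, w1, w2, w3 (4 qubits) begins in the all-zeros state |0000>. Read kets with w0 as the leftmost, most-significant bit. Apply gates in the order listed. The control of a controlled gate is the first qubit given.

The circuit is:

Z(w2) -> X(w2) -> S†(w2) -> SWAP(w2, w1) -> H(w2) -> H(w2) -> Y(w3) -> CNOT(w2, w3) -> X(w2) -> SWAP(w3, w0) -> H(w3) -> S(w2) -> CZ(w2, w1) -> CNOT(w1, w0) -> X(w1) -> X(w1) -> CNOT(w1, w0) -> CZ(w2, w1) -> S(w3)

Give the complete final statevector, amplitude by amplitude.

The final amplitudes are sqrt(2)*I/2 on |1110>, -sqrt(2)/2 on |1111>, and 0 on every other basis state. Key observation: gates 13-18 undo each other exactly, leaving only the rest of the circuit to track.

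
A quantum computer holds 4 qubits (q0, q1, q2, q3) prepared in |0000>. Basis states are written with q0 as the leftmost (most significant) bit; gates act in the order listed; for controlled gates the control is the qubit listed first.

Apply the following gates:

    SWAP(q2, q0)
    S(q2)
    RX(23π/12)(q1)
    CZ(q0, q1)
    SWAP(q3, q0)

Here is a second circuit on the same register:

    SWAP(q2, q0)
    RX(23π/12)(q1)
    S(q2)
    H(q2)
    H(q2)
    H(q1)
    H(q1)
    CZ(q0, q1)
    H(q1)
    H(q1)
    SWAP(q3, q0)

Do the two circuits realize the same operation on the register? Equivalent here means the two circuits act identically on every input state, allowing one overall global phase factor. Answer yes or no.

Yes: on every input state the two circuits agree up to one overall phase factor.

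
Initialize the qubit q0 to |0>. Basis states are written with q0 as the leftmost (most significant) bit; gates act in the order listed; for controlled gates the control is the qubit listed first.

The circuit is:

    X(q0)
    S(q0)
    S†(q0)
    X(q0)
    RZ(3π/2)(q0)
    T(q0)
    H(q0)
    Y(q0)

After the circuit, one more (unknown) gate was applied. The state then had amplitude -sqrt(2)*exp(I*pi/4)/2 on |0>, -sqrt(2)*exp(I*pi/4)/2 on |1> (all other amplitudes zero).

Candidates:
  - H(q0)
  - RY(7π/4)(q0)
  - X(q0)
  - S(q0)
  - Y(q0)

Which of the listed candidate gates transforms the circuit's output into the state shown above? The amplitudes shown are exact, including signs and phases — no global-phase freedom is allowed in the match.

The unique candidate consistent with the amplitudes is Y(q0). Key observation: steps 1-4 multiply out to the identity, so the circuit reduces to the remaining gates.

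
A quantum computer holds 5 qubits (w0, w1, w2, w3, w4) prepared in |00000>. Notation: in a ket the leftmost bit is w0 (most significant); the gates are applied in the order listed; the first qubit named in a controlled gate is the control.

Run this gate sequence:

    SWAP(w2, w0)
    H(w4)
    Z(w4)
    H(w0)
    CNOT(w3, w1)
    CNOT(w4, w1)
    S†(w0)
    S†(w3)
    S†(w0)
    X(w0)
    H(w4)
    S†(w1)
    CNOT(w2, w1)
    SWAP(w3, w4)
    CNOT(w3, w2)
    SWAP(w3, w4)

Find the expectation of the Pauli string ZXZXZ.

The observable ZXZXZ averages to 0.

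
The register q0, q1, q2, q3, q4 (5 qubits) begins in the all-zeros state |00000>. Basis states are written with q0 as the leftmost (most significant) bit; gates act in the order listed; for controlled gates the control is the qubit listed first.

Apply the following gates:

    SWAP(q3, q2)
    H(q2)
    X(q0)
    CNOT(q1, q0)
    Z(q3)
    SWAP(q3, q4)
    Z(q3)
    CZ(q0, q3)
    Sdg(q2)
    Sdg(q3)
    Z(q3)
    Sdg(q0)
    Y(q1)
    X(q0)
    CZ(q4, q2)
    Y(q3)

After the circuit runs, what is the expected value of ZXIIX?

The observable ZXIIX averages to 0.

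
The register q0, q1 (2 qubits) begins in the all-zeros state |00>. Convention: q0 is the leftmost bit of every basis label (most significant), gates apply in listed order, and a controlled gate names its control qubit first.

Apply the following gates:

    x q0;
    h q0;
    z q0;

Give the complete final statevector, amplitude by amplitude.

The final amplitudes are sqrt(2)/2 on |00>, 0 on |01>, sqrt(2)/2 on |10>, 0 on |11>.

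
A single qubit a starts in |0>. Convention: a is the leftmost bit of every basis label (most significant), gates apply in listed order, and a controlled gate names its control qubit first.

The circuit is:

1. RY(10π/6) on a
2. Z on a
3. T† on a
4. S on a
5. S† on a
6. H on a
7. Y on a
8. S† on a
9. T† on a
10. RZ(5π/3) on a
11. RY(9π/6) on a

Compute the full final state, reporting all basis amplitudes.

After the circuit, the state carries amplitude -exp(5*I*pi/12)/4 + exp(I*pi/3)/4 + sqrt(3)*exp(2*I*pi/3)/4 + sqrt(3)*exp(7*I*pi/12)/4 on |0>, -sqrt(3)*exp(2*I*pi/3)/4 + exp(I*pi/3)/4 + exp(5*I*pi/12)/4 + sqrt(3)*exp(7*I*pi/12)/4 on |1>. Key observation: gates 4-5 undo each other exactly, leaving only the rest of the circuit to track.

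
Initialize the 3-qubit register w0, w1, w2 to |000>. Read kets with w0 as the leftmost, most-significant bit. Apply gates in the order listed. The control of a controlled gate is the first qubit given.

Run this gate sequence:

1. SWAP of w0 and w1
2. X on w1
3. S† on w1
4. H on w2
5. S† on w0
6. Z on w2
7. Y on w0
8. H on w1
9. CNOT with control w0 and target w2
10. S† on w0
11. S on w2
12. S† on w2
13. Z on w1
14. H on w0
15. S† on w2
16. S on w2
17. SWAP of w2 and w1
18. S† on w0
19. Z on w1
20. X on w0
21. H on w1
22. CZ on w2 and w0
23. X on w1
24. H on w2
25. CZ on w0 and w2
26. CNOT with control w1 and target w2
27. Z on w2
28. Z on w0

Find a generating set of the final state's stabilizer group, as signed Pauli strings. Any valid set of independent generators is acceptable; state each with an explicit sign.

One valid set of independent stabilizer generators is -XIY, -ZIZ, -IZI (any independent generating set of the same group is equally correct). Key observation: gates 11-12 undo each other exactly, leaving only the rest of the circuit to track.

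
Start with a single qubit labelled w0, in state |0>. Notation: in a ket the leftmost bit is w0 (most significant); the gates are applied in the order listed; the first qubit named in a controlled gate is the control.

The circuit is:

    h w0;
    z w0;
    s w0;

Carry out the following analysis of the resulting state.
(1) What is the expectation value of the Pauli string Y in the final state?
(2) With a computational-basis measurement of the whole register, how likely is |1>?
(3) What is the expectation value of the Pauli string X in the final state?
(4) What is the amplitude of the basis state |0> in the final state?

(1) In the final state, Y has expectation -1.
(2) Outcome |1> occurs with probability 1/2.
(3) In the final state, X has expectation 0.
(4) |0> carries amplitude sqrt(2)/2 in the final state.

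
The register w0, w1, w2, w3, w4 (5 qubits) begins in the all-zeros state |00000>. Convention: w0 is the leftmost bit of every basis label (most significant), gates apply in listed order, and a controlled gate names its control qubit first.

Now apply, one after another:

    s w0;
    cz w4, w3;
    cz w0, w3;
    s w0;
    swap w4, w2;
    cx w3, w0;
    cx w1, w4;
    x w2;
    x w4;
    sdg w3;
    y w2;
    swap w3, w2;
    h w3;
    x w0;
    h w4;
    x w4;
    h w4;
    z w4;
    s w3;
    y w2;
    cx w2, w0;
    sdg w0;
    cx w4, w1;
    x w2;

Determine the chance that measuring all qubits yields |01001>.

The probability of measuring |01001> is 1/2. Key observation: gates 15-18 undo each other exactly, leaving only the rest of the circuit to track.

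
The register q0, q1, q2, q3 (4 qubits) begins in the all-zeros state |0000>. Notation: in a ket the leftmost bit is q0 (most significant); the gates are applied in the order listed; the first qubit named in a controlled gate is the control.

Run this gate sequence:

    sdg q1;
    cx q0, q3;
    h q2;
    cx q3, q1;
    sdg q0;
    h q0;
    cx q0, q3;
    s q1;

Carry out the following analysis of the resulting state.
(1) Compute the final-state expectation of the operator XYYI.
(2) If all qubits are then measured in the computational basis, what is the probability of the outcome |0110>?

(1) The observable XYYI averages to 0.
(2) The probability of measuring |0110> is 0.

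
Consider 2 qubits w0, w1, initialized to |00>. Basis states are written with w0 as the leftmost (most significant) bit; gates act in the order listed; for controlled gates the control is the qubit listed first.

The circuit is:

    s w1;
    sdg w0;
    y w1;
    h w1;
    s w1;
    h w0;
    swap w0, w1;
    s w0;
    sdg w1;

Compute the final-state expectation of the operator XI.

The expectation value of XI is 1.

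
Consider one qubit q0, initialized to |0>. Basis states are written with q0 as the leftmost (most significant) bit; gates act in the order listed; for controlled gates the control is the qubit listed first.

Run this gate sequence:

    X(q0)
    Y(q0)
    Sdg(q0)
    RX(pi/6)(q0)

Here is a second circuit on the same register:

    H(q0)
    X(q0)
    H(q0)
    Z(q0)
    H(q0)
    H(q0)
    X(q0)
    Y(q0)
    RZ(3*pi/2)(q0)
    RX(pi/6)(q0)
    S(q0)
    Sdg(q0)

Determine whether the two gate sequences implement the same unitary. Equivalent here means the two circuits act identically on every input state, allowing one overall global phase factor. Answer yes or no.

Yes: on every input state the two circuits agree up to one overall phase factor.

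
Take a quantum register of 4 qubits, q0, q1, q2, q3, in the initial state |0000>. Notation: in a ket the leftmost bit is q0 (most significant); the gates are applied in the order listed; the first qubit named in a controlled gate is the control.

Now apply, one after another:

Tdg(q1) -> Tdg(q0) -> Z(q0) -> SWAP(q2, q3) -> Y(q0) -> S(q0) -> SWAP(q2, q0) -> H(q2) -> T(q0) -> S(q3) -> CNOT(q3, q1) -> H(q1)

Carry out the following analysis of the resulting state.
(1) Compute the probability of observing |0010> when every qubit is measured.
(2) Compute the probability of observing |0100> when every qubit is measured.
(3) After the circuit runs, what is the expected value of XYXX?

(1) Outcome |0010> occurs with probability 1/4.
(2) A full measurement returns |0100> with probability 1/4.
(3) In the final state, XYXX has expectation 0.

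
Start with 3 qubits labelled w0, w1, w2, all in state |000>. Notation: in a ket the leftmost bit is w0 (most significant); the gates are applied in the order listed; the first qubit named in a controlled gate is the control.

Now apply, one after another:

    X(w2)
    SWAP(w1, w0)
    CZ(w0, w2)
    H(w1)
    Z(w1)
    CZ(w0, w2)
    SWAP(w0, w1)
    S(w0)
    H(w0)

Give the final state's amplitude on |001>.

The amplitude on |001> is 1/2 - I/2.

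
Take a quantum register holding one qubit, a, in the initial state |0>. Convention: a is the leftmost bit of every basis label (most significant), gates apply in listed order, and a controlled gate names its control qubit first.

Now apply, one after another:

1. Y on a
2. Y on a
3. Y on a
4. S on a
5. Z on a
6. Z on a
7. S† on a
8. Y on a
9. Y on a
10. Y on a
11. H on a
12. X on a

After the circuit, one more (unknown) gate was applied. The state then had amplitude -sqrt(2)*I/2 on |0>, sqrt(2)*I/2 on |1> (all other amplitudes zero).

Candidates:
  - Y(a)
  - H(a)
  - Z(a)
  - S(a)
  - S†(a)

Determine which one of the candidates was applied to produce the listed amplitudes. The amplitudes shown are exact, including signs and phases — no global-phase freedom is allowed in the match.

It was Y(a) that produced the state shown. Key observation: gates 2-9 undo each other exactly, leaving only the rest of the circuit to track.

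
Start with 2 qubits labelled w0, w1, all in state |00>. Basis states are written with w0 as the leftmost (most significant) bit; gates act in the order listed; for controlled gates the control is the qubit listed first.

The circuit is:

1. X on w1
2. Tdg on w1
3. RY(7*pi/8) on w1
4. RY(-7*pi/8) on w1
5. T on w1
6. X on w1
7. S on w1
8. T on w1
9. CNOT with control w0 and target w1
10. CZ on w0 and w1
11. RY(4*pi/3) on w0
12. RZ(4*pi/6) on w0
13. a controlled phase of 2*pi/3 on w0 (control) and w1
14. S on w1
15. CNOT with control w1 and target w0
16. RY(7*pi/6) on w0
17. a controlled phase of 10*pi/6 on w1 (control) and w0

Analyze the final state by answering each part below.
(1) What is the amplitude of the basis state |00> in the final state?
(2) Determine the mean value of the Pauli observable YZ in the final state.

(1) |00> carries amplitude -3*sqrt(2)*exp(I*pi/3)*sin(7*pi/16)**2/8 - sqrt(6)*exp(I*pi/3)*sin(7*pi/16)**2/8 + sqrt(6)*exp(-I*pi/3)*sin(7*pi/16)**2/8 - 3*sqrt(2)*exp(I*pi/3)*cos(7*pi/16)**2/8 - sqrt(6)*exp(I*pi/3)*cos(7*pi/16)**2/8 + sqrt(6)*exp(-I*pi/3)*cos(7*pi/16)**2/8 - sqrt(2)*exp(-I*pi/3)*cos(7*pi/16)**2/8 - sqrt(2)*exp(-I*pi/3)*sin(7*pi/16)**2/8 in the final state.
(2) In the final state, YZ has expectation -3/4.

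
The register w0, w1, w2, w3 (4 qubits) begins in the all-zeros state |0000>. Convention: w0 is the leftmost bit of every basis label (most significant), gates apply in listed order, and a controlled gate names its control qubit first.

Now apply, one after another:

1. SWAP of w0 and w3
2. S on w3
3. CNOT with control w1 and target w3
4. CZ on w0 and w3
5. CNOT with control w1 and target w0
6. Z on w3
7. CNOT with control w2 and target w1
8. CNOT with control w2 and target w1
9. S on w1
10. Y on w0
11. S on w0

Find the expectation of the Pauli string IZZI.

The expectation value of IZZI is 1. Key observation: the block from step 7 through step 8 cancels to the identity and can be dropped.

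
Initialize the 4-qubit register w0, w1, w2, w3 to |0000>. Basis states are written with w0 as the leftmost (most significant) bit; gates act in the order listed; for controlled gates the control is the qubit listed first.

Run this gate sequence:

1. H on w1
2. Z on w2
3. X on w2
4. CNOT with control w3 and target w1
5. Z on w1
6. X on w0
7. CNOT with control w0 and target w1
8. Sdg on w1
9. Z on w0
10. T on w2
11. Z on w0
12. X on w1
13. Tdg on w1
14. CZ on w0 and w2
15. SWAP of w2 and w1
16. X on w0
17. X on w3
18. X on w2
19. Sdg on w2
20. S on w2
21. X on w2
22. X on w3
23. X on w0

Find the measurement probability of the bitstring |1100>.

The probability of measuring |1100> is 1/2. Key observation: steps 16-23 multiply out to the identity, so the circuit reduces to the remaining gates.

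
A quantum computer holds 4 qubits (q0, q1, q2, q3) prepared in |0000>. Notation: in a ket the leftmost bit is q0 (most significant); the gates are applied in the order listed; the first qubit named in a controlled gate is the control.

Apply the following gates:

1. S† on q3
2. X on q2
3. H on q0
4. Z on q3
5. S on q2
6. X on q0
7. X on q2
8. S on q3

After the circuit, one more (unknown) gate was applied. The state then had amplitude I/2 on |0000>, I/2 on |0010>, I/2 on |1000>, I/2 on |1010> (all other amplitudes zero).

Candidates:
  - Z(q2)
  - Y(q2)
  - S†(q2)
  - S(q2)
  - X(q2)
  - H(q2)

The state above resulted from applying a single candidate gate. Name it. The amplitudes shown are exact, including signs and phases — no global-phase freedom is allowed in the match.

The unique candidate consistent with the amplitudes is H(q2).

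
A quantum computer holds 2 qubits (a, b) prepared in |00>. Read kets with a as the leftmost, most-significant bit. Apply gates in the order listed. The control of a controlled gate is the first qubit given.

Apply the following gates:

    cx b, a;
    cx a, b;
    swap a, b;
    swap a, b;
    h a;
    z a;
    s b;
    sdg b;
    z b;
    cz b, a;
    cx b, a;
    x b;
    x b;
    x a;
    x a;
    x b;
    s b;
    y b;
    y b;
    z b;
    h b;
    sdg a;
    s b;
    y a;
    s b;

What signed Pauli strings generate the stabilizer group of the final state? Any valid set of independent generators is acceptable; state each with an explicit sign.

The final state is stabilized by the group generated by +YI, +IX; other independent generating sets are equally valid. Key observation: gates 13-16 undo each other exactly, leaving only the rest of the circuit to track.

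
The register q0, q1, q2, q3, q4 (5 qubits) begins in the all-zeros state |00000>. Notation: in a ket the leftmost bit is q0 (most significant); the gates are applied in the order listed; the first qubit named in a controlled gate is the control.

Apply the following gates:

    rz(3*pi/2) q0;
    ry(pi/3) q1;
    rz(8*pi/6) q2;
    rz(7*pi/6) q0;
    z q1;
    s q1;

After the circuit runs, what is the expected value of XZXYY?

In the final state, XZXYY has expectation 0.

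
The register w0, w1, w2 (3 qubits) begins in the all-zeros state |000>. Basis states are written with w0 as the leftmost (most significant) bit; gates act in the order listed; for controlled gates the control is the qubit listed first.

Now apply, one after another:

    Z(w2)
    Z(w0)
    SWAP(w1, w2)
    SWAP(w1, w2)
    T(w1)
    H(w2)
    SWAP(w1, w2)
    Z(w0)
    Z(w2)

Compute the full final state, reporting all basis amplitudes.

The resulting statevector has amplitude sqrt(2)/2 on |000>, sqrt(2)/2 on |010>, and 0 on every other basis state.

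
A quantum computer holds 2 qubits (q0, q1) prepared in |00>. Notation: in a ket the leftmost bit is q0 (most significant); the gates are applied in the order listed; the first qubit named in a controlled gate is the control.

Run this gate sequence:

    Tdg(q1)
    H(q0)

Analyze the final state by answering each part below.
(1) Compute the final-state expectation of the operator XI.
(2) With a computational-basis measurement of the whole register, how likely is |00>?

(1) The observable XI averages to 1.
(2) Outcome |00> occurs with probability 1/2.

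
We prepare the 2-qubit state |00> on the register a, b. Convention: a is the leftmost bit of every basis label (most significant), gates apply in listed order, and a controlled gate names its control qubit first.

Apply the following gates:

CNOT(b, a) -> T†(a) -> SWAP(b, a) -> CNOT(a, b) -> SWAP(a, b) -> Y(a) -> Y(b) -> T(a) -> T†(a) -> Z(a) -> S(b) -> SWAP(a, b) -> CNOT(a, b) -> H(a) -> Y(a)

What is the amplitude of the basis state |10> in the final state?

The final state's coefficient on |10> equals -sqrt(2)/2.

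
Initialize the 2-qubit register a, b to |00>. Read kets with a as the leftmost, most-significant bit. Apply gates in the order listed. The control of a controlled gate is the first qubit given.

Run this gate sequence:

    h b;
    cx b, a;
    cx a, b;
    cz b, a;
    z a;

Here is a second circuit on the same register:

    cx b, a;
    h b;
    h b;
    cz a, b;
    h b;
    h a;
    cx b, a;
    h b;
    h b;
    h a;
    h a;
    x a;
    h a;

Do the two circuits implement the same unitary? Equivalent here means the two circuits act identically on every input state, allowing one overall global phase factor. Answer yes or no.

No: there is an input state on which the two circuits produce genuinely different outputs (not merely differing by a phase).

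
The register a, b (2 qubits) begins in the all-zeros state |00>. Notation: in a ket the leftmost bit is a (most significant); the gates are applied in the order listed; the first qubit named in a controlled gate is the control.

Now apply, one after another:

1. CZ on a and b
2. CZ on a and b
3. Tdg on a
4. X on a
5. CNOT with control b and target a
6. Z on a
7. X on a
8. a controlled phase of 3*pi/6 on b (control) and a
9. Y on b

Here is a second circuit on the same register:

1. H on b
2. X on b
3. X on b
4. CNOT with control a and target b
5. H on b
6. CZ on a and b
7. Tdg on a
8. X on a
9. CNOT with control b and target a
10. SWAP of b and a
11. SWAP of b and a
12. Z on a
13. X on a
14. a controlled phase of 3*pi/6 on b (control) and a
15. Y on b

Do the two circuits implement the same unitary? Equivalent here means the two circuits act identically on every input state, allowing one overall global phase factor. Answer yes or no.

Yes — the two circuits implement the same unitary up to a global phase.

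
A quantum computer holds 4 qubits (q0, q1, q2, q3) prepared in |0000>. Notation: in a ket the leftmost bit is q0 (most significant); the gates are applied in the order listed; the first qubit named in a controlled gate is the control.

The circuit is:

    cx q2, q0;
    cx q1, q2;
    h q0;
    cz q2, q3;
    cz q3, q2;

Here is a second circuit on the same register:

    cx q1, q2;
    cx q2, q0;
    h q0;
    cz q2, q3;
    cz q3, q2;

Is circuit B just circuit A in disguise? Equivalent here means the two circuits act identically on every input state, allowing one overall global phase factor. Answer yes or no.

No, they are not equivalent — no single phase factor reconciles the two unitaries.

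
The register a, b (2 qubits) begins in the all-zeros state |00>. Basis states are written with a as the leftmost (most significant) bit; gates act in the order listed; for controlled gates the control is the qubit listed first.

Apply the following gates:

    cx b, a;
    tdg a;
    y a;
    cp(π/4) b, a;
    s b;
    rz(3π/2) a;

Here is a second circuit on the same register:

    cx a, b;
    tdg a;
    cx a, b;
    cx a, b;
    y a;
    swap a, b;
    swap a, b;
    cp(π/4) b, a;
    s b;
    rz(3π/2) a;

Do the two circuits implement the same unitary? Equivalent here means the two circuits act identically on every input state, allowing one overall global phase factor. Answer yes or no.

No, they are not equivalent — no single phase factor reconciles the two unitaries.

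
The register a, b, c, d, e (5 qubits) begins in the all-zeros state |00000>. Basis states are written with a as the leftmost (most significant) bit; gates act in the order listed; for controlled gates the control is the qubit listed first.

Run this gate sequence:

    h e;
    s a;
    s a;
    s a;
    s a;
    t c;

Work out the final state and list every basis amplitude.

The final amplitudes are sqrt(2)/2 on |00000>, sqrt(2)/2 on |00001>, and 0 on every other basis state. Key observation: gates 2-5 undo each other exactly, leaving only the rest of the circuit to track.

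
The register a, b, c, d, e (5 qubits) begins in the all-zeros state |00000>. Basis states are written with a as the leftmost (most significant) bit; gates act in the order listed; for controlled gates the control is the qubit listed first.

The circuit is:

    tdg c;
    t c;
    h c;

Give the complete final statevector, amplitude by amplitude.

The final amplitudes are sqrt(2)/2 on |00000>, sqrt(2)/2 on |00100>, and 0 on every other basis state.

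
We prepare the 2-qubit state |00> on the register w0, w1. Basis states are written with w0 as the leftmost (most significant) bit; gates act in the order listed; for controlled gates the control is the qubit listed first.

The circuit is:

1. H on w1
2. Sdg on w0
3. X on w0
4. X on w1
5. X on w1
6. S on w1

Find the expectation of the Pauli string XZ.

The observable XZ averages to 0.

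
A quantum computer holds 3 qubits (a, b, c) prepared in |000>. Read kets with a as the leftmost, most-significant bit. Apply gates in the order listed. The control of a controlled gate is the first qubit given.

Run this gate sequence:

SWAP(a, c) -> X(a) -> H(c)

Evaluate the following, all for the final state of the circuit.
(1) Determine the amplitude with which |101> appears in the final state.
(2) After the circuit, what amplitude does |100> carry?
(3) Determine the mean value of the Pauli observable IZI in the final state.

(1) The final state's coefficient on |101> equals sqrt(2)/2.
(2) The amplitude on |100> is sqrt(2)/2.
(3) The expectation value of IZI is 1.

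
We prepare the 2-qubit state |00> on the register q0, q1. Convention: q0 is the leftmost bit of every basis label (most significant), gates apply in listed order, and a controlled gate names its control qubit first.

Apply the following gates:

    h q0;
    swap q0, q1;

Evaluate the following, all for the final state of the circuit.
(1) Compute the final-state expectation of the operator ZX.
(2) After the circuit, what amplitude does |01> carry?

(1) In the final state, ZX has expectation 1.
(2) The final state's coefficient on |01> equals sqrt(2)/2.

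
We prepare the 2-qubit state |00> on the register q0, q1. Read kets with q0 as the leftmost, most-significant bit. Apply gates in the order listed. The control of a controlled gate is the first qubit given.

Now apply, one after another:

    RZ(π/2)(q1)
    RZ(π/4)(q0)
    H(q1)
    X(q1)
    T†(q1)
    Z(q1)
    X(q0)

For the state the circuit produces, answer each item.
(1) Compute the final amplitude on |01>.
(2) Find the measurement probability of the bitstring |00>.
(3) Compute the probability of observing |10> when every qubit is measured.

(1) The amplitude on |01> is 0.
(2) A full measurement returns |00> with probability 0.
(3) Outcome |10> occurs with probability 1/2.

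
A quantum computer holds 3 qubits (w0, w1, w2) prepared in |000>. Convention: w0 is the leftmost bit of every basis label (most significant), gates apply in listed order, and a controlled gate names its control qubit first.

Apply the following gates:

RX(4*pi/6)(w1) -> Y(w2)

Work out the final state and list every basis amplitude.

The final amplitudes are I/2 on |001>, sqrt(3)/2 on |011>, and 0 on every other basis state.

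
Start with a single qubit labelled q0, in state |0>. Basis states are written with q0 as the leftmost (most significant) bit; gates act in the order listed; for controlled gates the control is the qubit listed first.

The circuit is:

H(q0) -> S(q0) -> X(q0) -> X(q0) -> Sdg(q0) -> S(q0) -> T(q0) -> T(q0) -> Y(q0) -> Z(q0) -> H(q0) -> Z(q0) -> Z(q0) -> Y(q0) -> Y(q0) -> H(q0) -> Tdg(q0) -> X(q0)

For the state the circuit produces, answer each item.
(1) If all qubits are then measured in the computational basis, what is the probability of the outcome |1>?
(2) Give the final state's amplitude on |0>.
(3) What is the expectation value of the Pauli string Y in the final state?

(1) A full measurement returns |1> with probability 1/2.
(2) The final state's coefficient on |0> equals -sqrt(2)*exp(I*pi/4)/2.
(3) The observable Y averages to -sqrt(2)/2.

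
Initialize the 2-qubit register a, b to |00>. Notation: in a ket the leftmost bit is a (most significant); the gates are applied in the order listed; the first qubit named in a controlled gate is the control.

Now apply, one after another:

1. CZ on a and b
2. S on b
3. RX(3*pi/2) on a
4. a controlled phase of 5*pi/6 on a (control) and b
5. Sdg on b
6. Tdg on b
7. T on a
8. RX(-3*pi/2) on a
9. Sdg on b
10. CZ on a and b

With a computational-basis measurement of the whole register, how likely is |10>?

The probability of measuring |10> is 1/2 - sqrt(2)/4.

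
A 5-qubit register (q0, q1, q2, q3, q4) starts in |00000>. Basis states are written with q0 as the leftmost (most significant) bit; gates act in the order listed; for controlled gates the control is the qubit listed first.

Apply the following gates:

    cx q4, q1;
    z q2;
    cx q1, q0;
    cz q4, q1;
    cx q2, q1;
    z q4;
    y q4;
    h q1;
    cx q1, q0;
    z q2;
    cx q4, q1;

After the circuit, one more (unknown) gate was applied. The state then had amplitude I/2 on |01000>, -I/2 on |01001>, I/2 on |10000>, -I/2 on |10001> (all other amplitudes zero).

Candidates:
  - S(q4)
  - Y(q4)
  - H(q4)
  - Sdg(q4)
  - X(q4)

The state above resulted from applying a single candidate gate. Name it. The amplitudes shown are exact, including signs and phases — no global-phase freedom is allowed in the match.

The applied gate was H(q4).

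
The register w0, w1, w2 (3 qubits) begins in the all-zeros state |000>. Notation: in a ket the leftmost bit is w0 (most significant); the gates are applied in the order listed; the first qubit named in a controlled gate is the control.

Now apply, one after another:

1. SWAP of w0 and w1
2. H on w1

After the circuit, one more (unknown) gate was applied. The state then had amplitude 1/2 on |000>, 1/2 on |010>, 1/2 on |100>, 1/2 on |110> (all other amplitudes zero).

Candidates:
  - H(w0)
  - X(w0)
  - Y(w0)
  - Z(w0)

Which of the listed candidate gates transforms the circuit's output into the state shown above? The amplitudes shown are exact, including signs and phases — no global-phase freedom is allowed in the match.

The unique candidate consistent with the amplitudes is H(w0).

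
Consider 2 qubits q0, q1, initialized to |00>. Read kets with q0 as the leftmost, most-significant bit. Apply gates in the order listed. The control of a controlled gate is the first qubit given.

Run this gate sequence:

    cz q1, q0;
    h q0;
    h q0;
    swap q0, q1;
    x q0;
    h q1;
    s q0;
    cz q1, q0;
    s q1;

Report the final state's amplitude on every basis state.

The final amplitudes are 0 on |00>, 0 on |01>, sqrt(2)*I/2 on |10>, sqrt(2)/2 on |11>.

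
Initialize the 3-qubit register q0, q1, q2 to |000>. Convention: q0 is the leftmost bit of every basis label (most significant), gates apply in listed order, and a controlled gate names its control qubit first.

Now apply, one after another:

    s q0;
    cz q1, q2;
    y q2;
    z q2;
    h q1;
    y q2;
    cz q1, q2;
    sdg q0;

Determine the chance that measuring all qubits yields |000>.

A full measurement returns |000> with probability 1/2.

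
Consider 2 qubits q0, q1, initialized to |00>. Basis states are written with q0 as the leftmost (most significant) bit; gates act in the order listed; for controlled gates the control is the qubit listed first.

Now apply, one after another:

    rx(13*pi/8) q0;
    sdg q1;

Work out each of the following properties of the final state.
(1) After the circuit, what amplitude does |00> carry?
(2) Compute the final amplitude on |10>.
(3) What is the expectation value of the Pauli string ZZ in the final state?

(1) |00> carries amplitude -cos(3*pi/16) in the final state.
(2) |10> carries amplitude -I*sin(3*pi/16) in the final state.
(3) In the final state, ZZ has expectation sqrt(2 - sqrt(2))/2.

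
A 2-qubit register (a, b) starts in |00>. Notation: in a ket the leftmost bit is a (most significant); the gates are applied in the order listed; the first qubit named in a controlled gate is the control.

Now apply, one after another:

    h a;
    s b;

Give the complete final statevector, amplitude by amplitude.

The resulting statevector has amplitude sqrt(2)/2 on |00>, 0 on |01>, sqrt(2)/2 on |10>, 0 on |11>.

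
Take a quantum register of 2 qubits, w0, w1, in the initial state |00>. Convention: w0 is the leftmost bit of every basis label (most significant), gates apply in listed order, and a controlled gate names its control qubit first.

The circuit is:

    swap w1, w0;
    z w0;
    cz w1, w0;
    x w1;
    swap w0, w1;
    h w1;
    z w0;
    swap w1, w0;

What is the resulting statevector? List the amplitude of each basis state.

The resulting statevector has amplitude 0 on |00>, -sqrt(2)/2 on |01>, 0 on |10>, -sqrt(2)/2 on |11>.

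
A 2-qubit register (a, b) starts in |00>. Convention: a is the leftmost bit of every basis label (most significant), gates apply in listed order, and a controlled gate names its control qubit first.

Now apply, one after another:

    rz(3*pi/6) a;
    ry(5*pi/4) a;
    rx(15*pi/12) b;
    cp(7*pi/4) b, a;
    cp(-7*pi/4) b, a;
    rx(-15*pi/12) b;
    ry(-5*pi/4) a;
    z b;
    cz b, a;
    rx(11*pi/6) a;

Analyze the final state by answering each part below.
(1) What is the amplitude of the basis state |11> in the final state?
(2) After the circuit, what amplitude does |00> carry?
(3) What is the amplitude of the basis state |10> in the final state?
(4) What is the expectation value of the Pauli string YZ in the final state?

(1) The amplitude on |11> is 0. Key observation: steps 2-7 multiply out to the identity, so the circuit reduces to the remaining gates.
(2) |00> carries amplitude (sqrt(2) + sqrt(6))*exp(3*I*pi/4)/4 in the final state.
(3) The final state's coefficient on |10> equals (-sqrt(6) + sqrt(2))*exp(I*pi/4)/4.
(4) In the final state, YZ has expectation 1/2.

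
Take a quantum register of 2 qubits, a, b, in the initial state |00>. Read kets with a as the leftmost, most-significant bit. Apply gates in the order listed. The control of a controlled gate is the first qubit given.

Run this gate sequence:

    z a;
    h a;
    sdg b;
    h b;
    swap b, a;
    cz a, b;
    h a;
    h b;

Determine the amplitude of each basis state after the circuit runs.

The resulting statevector has amplitude 1/2 on |00>, 1/2 on |01>, 1/2 on |10>, -1/2 on |11>.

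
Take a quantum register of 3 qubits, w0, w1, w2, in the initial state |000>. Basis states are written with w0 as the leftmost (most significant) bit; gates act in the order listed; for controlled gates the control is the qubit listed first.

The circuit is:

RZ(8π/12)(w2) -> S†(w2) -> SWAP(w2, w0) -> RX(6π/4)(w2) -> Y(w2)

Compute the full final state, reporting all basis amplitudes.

The resulting statevector has amplitude sqrt(2)*exp(2*I*pi/3)/2 on |000>, -sqrt(2)*exp(I*pi/6)/2 on |001>, and 0 on every other basis state.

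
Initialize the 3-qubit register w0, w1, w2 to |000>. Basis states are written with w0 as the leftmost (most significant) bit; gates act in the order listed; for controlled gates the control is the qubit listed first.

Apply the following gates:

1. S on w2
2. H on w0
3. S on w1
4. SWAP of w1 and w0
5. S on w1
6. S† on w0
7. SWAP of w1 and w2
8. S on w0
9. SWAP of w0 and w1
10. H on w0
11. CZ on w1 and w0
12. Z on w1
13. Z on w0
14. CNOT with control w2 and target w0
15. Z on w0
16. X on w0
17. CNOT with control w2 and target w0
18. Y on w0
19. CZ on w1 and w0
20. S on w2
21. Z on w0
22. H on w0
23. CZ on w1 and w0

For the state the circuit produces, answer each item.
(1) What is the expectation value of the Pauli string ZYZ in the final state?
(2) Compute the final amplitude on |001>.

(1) In the final state, ZYZ has expectation 0.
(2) The amplitude on |001> is -sqrt(2)*I/2.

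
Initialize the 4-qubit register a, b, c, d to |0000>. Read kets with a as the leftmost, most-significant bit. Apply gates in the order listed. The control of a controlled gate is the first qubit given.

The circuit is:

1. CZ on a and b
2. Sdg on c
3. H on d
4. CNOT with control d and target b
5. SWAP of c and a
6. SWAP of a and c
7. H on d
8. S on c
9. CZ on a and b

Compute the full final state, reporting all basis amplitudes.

The resulting statevector has amplitude 1/2 on |0000>, 1/2 on |0001>, 1/2 on |0100>, -1/2 on |0101>, and 0 on every other basis state.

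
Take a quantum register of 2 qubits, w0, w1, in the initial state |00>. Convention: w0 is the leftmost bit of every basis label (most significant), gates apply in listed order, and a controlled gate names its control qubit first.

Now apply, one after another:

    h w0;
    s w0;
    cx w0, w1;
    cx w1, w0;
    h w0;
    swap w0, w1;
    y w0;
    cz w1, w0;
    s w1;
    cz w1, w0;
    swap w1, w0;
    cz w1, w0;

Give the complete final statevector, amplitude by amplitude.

The final amplitudes are 1/2 on |00>, I/2 on |01>, I/2 on |10>, 1/2 on |11>.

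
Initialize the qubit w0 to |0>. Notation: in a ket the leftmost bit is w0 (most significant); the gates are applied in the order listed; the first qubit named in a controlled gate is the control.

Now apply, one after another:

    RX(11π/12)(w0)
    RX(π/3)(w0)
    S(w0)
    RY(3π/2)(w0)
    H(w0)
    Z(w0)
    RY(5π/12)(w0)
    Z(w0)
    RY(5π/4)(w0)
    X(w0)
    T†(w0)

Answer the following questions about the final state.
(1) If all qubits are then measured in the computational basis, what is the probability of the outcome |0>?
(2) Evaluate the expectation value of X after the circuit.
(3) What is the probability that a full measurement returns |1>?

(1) A full measurement returns |0> with probability -sqrt(2)/8 + sqrt(6)/8 + 1/2.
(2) The observable X averages to 1/4 + sqrt(3)/4.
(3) The probability of measuring |1> is -sqrt(6)/8 + sqrt(2)/8 + 1/2.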